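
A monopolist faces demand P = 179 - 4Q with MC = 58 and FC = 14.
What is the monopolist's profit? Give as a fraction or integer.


MR = MC: 179 - 8Q = 58
Q* = 121/8
P* = 179 - 4*121/8 = 237/2
Profit = (P* - MC)*Q* - FC
= (237/2 - 58)*121/8 - 14
= 121/2*121/8 - 14
= 14641/16 - 14 = 14417/16

14417/16


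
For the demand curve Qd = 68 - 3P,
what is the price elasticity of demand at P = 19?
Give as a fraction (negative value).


dQ/dP = -3
At P = 19: Q = 68 - 3*19 = 11
E = (dQ/dP)(P/Q) = (-3)(19/11) = -57/11

-57/11


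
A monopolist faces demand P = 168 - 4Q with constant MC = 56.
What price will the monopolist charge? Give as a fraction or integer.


MR = 168 - 8Q
Set MR = MC: 168 - 8Q = 56
Q* = 14
Substitute into demand:
P* = 168 - 4*14 = 112

112


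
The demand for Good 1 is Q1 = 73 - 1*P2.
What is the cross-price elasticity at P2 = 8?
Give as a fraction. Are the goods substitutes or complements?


dQ1/dP2 = -1
At P2 = 8: Q1 = 73 - 1*8 = 65
Exy = (dQ1/dP2)(P2/Q1) = -1 * 8 / 65 = -8/65
Since Exy < 0, the goods are complements.

-8/65 (complements)


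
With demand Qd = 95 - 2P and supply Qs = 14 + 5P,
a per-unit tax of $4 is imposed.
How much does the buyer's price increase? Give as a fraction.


With a per-unit tax, the buyer's price increase depends on relative slopes.
Supply slope: d = 5, Demand slope: b = 2
Buyer's price increase = d * tax / (b + d)
= 5 * 4 / (2 + 5)
= 20 / 7 = 20/7

20/7


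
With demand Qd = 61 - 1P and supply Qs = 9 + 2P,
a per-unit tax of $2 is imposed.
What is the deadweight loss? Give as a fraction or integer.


Pre-tax equilibrium quantity: Q* = 131/3
Post-tax equilibrium quantity: Q_tax = 127/3
Reduction in quantity: Q* - Q_tax = 4/3
DWL = (1/2) * tax * (Q* - Q_tax)
DWL = (1/2) * 2 * 4/3 = 4/3

4/3


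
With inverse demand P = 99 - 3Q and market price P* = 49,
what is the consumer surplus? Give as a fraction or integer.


Maximum willingness to pay (at Q=0): P_max = 99
Quantity demanded at P* = 49:
Q* = (99 - 49)/3 = 50/3
CS = (1/2) * Q* * (P_max - P*)
CS = (1/2) * 50/3 * (99 - 49)
CS = (1/2) * 50/3 * 50 = 1250/3

1250/3


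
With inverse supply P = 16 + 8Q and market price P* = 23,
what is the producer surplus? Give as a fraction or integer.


Minimum supply price (at Q=0): P_min = 16
Quantity supplied at P* = 23:
Q* = (23 - 16)/8 = 7/8
PS = (1/2) * Q* * (P* - P_min)
PS = (1/2) * 7/8 * (23 - 16)
PS = (1/2) * 7/8 * 7 = 49/16

49/16


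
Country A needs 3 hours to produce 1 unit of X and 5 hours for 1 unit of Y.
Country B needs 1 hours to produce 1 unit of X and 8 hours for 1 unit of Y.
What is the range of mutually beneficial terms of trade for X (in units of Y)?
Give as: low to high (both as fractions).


Opportunity cost of X for Country A = hours_X / hours_Y = 3/5 = 3/5 units of Y
Opportunity cost of X for Country B = hours_X / hours_Y = 1/8 = 1/8 units of Y
Terms of trade must be between the two opportunity costs.
Range: 1/8 to 3/5

1/8 to 3/5


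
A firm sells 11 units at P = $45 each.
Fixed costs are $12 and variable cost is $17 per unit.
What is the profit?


Total Revenue = P * Q = 45 * 11 = $495
Total Cost = FC + VC*Q = 12 + 17*11 = $199
Profit = TR - TC = 495 - 199 = $296

$296


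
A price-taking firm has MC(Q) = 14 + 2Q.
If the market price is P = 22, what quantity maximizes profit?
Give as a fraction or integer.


In perfect competition, profit is maximized where P = MC.
22 = 14 + 2Q
8 = 2Q
Q* = 8/2 = 4

4


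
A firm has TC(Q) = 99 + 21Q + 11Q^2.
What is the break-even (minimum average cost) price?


AC(Q) = 99/Q + 21 + 11Q
To minimize: dAC/dQ = -99/Q^2 + 11 = 0
Q^2 = 99/11 = 9
Q* = 3
Min AC = 99/3 + 21 + 11*3
Min AC = 33 + 21 + 33 = 87

87


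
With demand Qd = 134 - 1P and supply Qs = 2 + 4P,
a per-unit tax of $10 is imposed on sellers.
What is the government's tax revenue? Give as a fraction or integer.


With tax on sellers, new supply: Qs' = 2 + 4(P - 10)
= 4P - 38
New equilibrium quantity:
Q_new = 498/5
Tax revenue = tax * Q_new = 10 * 498/5 = 996

996


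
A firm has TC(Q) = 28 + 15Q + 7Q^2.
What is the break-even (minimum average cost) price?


AC(Q) = 28/Q + 15 + 7Q
To minimize: dAC/dQ = -28/Q^2 + 7 = 0
Q^2 = 28/7 = 4
Q* = 2
Min AC = 28/2 + 15 + 7*2
Min AC = 14 + 15 + 14 = 43

43


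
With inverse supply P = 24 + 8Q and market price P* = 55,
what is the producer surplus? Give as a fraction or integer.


Minimum supply price (at Q=0): P_min = 24
Quantity supplied at P* = 55:
Q* = (55 - 24)/8 = 31/8
PS = (1/2) * Q* * (P* - P_min)
PS = (1/2) * 31/8 * (55 - 24)
PS = (1/2) * 31/8 * 31 = 961/16

961/16


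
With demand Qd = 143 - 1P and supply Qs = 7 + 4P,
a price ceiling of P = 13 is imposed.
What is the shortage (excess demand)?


At P = 13:
Qd = 143 - 1*13 = 130
Qs = 7 + 4*13 = 59
Shortage = Qd - Qs = 130 - 59 = 71

71


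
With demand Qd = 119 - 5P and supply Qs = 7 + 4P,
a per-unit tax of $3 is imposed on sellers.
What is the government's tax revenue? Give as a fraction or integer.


With tax on sellers, new supply: Qs' = 7 + 4(P - 3)
= 4P - 5
New equilibrium quantity:
Q_new = 451/9
Tax revenue = tax * Q_new = 3 * 451/9 = 451/3

451/3


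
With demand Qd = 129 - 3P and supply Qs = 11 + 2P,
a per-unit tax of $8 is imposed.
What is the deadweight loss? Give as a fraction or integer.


Pre-tax equilibrium quantity: Q* = 291/5
Post-tax equilibrium quantity: Q_tax = 243/5
Reduction in quantity: Q* - Q_tax = 48/5
DWL = (1/2) * tax * (Q* - Q_tax)
DWL = (1/2) * 8 * 48/5 = 192/5

192/5


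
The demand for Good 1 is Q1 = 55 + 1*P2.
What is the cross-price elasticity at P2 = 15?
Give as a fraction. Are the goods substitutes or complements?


dQ1/dP2 = 1
At P2 = 15: Q1 = 55 + 1*15 = 70
Exy = (dQ1/dP2)(P2/Q1) = 1 * 15 / 70 = 3/14
Since Exy > 0, the goods are substitutes.

3/14 (substitutes)


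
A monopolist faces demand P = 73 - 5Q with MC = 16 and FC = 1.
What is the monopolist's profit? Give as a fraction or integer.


MR = MC: 73 - 10Q = 16
Q* = 57/10
P* = 73 - 5*57/10 = 89/2
Profit = (P* - MC)*Q* - FC
= (89/2 - 16)*57/10 - 1
= 57/2*57/10 - 1
= 3249/20 - 1 = 3229/20

3229/20


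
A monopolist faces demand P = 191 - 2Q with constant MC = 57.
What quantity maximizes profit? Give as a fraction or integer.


TR = P*Q = (191 - 2Q)Q = 191Q - 2Q^2
MR = dTR/dQ = 191 - 4Q
Set MR = MC:
191 - 4Q = 57
134 = 4Q
Q* = 134/4 = 67/2

67/2


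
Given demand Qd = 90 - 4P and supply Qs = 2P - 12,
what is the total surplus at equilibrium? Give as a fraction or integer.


Find equilibrium: 90 - 4P = 2P - 12
90 + 12 = 6P
P* = 102/6 = 17
Q* = 2*17 - 12 = 22
Inverse demand: P = 45/2 - Q/4, so P_max = 45/2
Inverse supply: P = 6 + Q/2, so P_min = 6
CS = (1/2) * 22 * (45/2 - 17) = 121/2
PS = (1/2) * 22 * (17 - 6) = 121
TS = CS + PS = 121/2 + 121 = 363/2

363/2


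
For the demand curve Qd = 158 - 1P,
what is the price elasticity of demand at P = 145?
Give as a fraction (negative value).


dQ/dP = -1
At P = 145: Q = 158 - 1*145 = 13
E = (dQ/dP)(P/Q) = (-1)(145/13) = -145/13

-145/13


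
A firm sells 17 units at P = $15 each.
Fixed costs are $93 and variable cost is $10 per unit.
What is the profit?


Total Revenue = P * Q = 15 * 17 = $255
Total Cost = FC + VC*Q = 93 + 10*17 = $263
Profit = TR - TC = 255 - 263 = $-8

$-8


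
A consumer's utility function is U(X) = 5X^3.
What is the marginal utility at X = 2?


MU = dU/dX = 5*3*X^(3-1)
MU = 15*X^2
At X = 2:
MU = 15 * 2^2
MU = 15 * 4 = 60

60


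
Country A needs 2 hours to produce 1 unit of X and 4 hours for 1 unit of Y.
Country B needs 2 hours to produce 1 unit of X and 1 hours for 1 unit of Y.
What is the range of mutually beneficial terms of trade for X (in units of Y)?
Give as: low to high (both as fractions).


Opportunity cost of X for Country A = hours_X / hours_Y = 2/4 = 1/2 units of Y
Opportunity cost of X for Country B = hours_X / hours_Y = 2/1 = 2 units of Y
Terms of trade must be between the two opportunity costs.
Range: 1/2 to 2

1/2 to 2


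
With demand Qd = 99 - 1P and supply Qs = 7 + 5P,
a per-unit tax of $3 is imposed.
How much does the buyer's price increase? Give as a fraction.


With a per-unit tax, the buyer's price increase depends on relative slopes.
Supply slope: d = 5, Demand slope: b = 1
Buyer's price increase = d * tax / (b + d)
= 5 * 3 / (1 + 5)
= 15 / 6 = 5/2

5/2


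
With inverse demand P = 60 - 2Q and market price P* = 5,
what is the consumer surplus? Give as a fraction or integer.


Maximum willingness to pay (at Q=0): P_max = 60
Quantity demanded at P* = 5:
Q* = (60 - 5)/2 = 55/2
CS = (1/2) * Q* * (P_max - P*)
CS = (1/2) * 55/2 * (60 - 5)
CS = (1/2) * 55/2 * 55 = 3025/4

3025/4


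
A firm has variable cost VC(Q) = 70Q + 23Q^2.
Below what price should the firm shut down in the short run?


AVC(Q) = VC(Q)/Q = 70 + 23Q
AVC is increasing in Q, so minimum AVC is at Q -> 0+.
Min AVC = 70
The firm should shut down if P < 70.

70


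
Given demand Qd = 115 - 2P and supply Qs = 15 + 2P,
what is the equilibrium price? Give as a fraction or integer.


At equilibrium, Qd = Qs.
115 - 2P = 15 + 2P
115 - 15 = 2P + 2P
100 = 4P
P* = 100/4 = 25

25


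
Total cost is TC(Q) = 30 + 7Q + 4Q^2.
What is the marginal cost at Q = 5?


MC = dTC/dQ = 7 + 2*4*Q
At Q = 5:
MC = 7 + 8*5
MC = 7 + 40 = 47

47


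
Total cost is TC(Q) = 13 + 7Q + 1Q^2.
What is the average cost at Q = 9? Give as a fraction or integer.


TC(9) = 13 + 7*9 + 1*9^2
TC(9) = 13 + 63 + 81 = 157
AC = TC/Q = 157/9 = 157/9

157/9


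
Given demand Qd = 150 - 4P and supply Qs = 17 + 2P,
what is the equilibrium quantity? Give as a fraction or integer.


First find equilibrium price:
150 - 4P = 17 + 2P
P* = 133/6 = 133/6
Then substitute into demand:
Q* = 150 - 4 * 133/6 = 184/3

184/3


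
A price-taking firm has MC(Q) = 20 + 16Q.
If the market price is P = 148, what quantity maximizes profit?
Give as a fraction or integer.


In perfect competition, profit is maximized where P = MC.
148 = 20 + 16Q
128 = 16Q
Q* = 128/16 = 8

8


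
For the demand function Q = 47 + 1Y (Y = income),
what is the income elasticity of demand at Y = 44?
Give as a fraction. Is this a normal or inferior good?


dQ/dY = 1
At Y = 44: Q = 47 + 1*44 = 91
Ey = (dQ/dY)(Y/Q) = 1 * 44 / 91 = 44/91
Since Ey > 0, this is a normal good.

44/91 (normal good)


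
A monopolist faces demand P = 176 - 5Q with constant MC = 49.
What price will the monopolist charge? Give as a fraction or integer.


MR = 176 - 10Q
Set MR = MC: 176 - 10Q = 49
Q* = 127/10
Substitute into demand:
P* = 176 - 5*127/10 = 225/2

225/2


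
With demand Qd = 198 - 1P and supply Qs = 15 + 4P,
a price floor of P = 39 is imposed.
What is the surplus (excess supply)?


At P = 39:
Qd = 198 - 1*39 = 159
Qs = 15 + 4*39 = 171
Surplus = Qs - Qd = 171 - 159 = 12

12


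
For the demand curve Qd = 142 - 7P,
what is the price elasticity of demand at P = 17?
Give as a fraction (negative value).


dQ/dP = -7
At P = 17: Q = 142 - 7*17 = 23
E = (dQ/dP)(P/Q) = (-7)(17/23) = -119/23

-119/23


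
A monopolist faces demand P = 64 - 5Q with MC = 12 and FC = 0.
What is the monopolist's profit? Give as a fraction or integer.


MR = MC: 64 - 10Q = 12
Q* = 26/5
P* = 64 - 5*26/5 = 38
Profit = (P* - MC)*Q* - FC
= (38 - 12)*26/5 - 0
= 26*26/5 - 0
= 676/5 - 0 = 676/5

676/5


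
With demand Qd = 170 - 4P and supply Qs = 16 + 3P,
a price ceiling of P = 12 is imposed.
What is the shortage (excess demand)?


At P = 12:
Qd = 170 - 4*12 = 122
Qs = 16 + 3*12 = 52
Shortage = Qd - Qs = 122 - 52 = 70

70


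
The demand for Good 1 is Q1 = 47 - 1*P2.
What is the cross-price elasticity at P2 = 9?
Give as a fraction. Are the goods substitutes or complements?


dQ1/dP2 = -1
At P2 = 9: Q1 = 47 - 1*9 = 38
Exy = (dQ1/dP2)(P2/Q1) = -1 * 9 / 38 = -9/38
Since Exy < 0, the goods are complements.

-9/38 (complements)


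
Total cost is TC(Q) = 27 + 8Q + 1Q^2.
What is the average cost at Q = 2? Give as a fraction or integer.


TC(2) = 27 + 8*2 + 1*2^2
TC(2) = 27 + 16 + 4 = 47
AC = TC/Q = 47/2 = 47/2

47/2


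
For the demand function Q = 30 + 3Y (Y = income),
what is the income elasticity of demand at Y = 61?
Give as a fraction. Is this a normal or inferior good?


dQ/dY = 3
At Y = 61: Q = 30 + 3*61 = 213
Ey = (dQ/dY)(Y/Q) = 3 * 61 / 213 = 61/71
Since Ey > 0, this is a normal good.

61/71 (normal good)


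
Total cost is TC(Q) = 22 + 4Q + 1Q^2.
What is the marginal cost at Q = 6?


MC = dTC/dQ = 4 + 2*1*Q
At Q = 6:
MC = 4 + 2*6
MC = 4 + 12 = 16

16


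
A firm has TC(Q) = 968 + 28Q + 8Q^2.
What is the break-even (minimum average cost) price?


AC(Q) = 968/Q + 28 + 8Q
To minimize: dAC/dQ = -968/Q^2 + 8 = 0
Q^2 = 968/8 = 121
Q* = 11
Min AC = 968/11 + 28 + 8*11
Min AC = 88 + 28 + 88 = 204

204


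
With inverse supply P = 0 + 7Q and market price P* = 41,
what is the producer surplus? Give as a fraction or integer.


Minimum supply price (at Q=0): P_min = 0
Quantity supplied at P* = 41:
Q* = (41 - 0)/7 = 41/7
PS = (1/2) * Q* * (P* - P_min)
PS = (1/2) * 41/7 * (41 - 0)
PS = (1/2) * 41/7 * 41 = 1681/14

1681/14


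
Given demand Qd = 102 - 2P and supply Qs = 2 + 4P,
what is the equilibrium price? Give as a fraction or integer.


At equilibrium, Qd = Qs.
102 - 2P = 2 + 4P
102 - 2 = 2P + 4P
100 = 6P
P* = 100/6 = 50/3

50/3


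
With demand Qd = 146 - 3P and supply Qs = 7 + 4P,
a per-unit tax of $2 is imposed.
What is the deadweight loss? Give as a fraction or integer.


Pre-tax equilibrium quantity: Q* = 605/7
Post-tax equilibrium quantity: Q_tax = 83
Reduction in quantity: Q* - Q_tax = 24/7
DWL = (1/2) * tax * (Q* - Q_tax)
DWL = (1/2) * 2 * 24/7 = 24/7

24/7


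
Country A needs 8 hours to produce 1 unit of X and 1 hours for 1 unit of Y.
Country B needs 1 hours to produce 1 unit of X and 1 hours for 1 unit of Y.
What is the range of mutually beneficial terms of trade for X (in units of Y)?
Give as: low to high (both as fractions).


Opportunity cost of X for Country A = hours_X / hours_Y = 8/1 = 8 units of Y
Opportunity cost of X for Country B = hours_X / hours_Y = 1/1 = 1 units of Y
Terms of trade must be between the two opportunity costs.
Range: 1 to 8

1 to 8


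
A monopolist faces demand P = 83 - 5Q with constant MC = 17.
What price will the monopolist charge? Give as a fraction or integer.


MR = 83 - 10Q
Set MR = MC: 83 - 10Q = 17
Q* = 33/5
Substitute into demand:
P* = 83 - 5*33/5 = 50

50


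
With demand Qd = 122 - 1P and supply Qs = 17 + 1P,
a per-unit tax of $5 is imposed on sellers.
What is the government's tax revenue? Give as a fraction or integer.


With tax on sellers, new supply: Qs' = 17 + 1(P - 5)
= 12 + 1P
New equilibrium quantity:
Q_new = 67
Tax revenue = tax * Q_new = 5 * 67 = 335

335


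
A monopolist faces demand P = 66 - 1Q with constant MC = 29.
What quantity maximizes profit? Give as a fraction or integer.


TR = P*Q = (66 - 1Q)Q = 66Q - 1Q^2
MR = dTR/dQ = 66 - 2Q
Set MR = MC:
66 - 2Q = 29
37 = 2Q
Q* = 37/2 = 37/2

37/2


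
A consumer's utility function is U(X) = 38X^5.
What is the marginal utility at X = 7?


MU = dU/dX = 38*5*X^(5-1)
MU = 190*X^4
At X = 7:
MU = 190 * 7^4
MU = 190 * 2401 = 456190

456190


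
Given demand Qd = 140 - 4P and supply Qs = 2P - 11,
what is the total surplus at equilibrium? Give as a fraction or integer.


Find equilibrium: 140 - 4P = 2P - 11
140 + 11 = 6P
P* = 151/6 = 151/6
Q* = 2*151/6 - 11 = 118/3
Inverse demand: P = 35 - Q/4, so P_max = 35
Inverse supply: P = 11/2 + Q/2, so P_min = 11/2
CS = (1/2) * 118/3 * (35 - 151/6) = 3481/18
PS = (1/2) * 118/3 * (151/6 - 11/2) = 3481/9
TS = CS + PS = 3481/18 + 3481/9 = 3481/6

3481/6


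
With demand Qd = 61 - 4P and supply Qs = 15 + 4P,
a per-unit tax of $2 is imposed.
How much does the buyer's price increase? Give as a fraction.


With a per-unit tax, the buyer's price increase depends on relative slopes.
Supply slope: d = 4, Demand slope: b = 4
Buyer's price increase = d * tax / (b + d)
= 4 * 2 / (4 + 4)
= 8 / 8 = 1

1


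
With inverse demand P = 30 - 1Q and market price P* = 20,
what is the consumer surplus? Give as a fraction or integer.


Maximum willingness to pay (at Q=0): P_max = 30
Quantity demanded at P* = 20:
Q* = (30 - 20)/1 = 10
CS = (1/2) * Q* * (P_max - P*)
CS = (1/2) * 10 * (30 - 20)
CS = (1/2) * 10 * 10 = 50

50


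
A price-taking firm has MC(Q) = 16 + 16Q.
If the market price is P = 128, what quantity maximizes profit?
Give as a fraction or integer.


In perfect competition, profit is maximized where P = MC.
128 = 16 + 16Q
112 = 16Q
Q* = 112/16 = 7

7


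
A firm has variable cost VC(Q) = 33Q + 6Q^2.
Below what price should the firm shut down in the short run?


AVC(Q) = VC(Q)/Q = 33 + 6Q
AVC is increasing in Q, so minimum AVC is at Q -> 0+.
Min AVC = 33
The firm should shut down if P < 33.

33


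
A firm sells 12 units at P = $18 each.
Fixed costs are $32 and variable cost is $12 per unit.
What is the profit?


Total Revenue = P * Q = 18 * 12 = $216
Total Cost = FC + VC*Q = 32 + 12*12 = $176
Profit = TR - TC = 216 - 176 = $40

$40


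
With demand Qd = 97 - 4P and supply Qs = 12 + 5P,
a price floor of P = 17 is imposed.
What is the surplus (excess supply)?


At P = 17:
Qd = 97 - 4*17 = 29
Qs = 12 + 5*17 = 97
Surplus = Qs - Qd = 97 - 29 = 68

68


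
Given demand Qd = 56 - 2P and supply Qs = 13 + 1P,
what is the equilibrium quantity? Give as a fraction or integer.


First find equilibrium price:
56 - 2P = 13 + 1P
P* = 43/3 = 43/3
Then substitute into demand:
Q* = 56 - 2 * 43/3 = 82/3

82/3


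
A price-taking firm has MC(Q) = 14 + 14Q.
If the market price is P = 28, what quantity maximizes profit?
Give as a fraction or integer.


In perfect competition, profit is maximized where P = MC.
28 = 14 + 14Q
14 = 14Q
Q* = 14/14 = 1

1


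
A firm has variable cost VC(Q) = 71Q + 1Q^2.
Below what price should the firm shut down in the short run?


AVC(Q) = VC(Q)/Q = 71 + 1Q
AVC is increasing in Q, so minimum AVC is at Q -> 0+.
Min AVC = 71
The firm should shut down if P < 71.

71


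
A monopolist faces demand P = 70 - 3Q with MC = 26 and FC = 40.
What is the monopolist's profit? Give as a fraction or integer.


MR = MC: 70 - 6Q = 26
Q* = 22/3
P* = 70 - 3*22/3 = 48
Profit = (P* - MC)*Q* - FC
= (48 - 26)*22/3 - 40
= 22*22/3 - 40
= 484/3 - 40 = 364/3

364/3


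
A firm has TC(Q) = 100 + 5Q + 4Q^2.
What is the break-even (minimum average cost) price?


AC(Q) = 100/Q + 5 + 4Q
To minimize: dAC/dQ = -100/Q^2 + 4 = 0
Q^2 = 100/4 = 25
Q* = 5
Min AC = 100/5 + 5 + 4*5
Min AC = 20 + 5 + 20 = 45

45


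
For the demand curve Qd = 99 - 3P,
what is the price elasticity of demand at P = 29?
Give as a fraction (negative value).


dQ/dP = -3
At P = 29: Q = 99 - 3*29 = 12
E = (dQ/dP)(P/Q) = (-3)(29/12) = -29/4

-29/4


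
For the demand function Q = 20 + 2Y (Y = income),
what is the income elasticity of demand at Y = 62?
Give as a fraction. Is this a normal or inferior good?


dQ/dY = 2
At Y = 62: Q = 20 + 2*62 = 144
Ey = (dQ/dY)(Y/Q) = 2 * 62 / 144 = 31/36
Since Ey > 0, this is a normal good.

31/36 (normal good)


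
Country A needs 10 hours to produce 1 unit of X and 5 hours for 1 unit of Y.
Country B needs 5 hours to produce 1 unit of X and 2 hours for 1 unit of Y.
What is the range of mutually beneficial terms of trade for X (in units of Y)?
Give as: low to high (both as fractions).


Opportunity cost of X for Country A = hours_X / hours_Y = 10/5 = 2 units of Y
Opportunity cost of X for Country B = hours_X / hours_Y = 5/2 = 5/2 units of Y
Terms of trade must be between the two opportunity costs.
Range: 2 to 5/2

2 to 5/2


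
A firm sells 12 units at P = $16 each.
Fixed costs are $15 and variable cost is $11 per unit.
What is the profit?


Total Revenue = P * Q = 16 * 12 = $192
Total Cost = FC + VC*Q = 15 + 11*12 = $147
Profit = TR - TC = 192 - 147 = $45

$45


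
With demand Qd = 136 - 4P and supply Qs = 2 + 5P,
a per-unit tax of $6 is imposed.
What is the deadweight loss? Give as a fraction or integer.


Pre-tax equilibrium quantity: Q* = 688/9
Post-tax equilibrium quantity: Q_tax = 568/9
Reduction in quantity: Q* - Q_tax = 40/3
DWL = (1/2) * tax * (Q* - Q_tax)
DWL = (1/2) * 6 * 40/3 = 40

40


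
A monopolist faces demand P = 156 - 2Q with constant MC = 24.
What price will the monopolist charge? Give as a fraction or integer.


MR = 156 - 4Q
Set MR = MC: 156 - 4Q = 24
Q* = 33
Substitute into demand:
P* = 156 - 2*33 = 90

90


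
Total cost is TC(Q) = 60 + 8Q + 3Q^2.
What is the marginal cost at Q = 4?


MC = dTC/dQ = 8 + 2*3*Q
At Q = 4:
MC = 8 + 6*4
MC = 8 + 24 = 32

32


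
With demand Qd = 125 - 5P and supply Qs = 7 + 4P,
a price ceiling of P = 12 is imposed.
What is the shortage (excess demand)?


At P = 12:
Qd = 125 - 5*12 = 65
Qs = 7 + 4*12 = 55
Shortage = Qd - Qs = 65 - 55 = 10

10


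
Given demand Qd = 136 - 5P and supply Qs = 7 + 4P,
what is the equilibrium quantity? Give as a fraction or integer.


First find equilibrium price:
136 - 5P = 7 + 4P
P* = 129/9 = 43/3
Then substitute into demand:
Q* = 136 - 5 * 43/3 = 193/3

193/3


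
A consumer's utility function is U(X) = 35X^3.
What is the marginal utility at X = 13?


MU = dU/dX = 35*3*X^(3-1)
MU = 105*X^2
At X = 13:
MU = 105 * 13^2
MU = 105 * 169 = 17745

17745


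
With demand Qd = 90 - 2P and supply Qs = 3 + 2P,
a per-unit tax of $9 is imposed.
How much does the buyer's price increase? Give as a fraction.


With a per-unit tax, the buyer's price increase depends on relative slopes.
Supply slope: d = 2, Demand slope: b = 2
Buyer's price increase = d * tax / (b + d)
= 2 * 9 / (2 + 2)
= 18 / 4 = 9/2

9/2


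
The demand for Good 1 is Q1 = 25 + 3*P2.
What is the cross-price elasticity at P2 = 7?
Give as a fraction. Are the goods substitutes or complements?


dQ1/dP2 = 3
At P2 = 7: Q1 = 25 + 3*7 = 46
Exy = (dQ1/dP2)(P2/Q1) = 3 * 7 / 46 = 21/46
Since Exy > 0, the goods are substitutes.

21/46 (substitutes)


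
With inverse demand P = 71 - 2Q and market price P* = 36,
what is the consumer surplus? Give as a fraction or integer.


Maximum willingness to pay (at Q=0): P_max = 71
Quantity demanded at P* = 36:
Q* = (71 - 36)/2 = 35/2
CS = (1/2) * Q* * (P_max - P*)
CS = (1/2) * 35/2 * (71 - 36)
CS = (1/2) * 35/2 * 35 = 1225/4

1225/4


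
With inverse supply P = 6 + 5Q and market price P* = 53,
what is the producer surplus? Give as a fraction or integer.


Minimum supply price (at Q=0): P_min = 6
Quantity supplied at P* = 53:
Q* = (53 - 6)/5 = 47/5
PS = (1/2) * Q* * (P* - P_min)
PS = (1/2) * 47/5 * (53 - 6)
PS = (1/2) * 47/5 * 47 = 2209/10

2209/10


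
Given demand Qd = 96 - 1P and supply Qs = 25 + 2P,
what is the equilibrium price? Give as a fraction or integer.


At equilibrium, Qd = Qs.
96 - 1P = 25 + 2P
96 - 25 = 1P + 2P
71 = 3P
P* = 71/3 = 71/3

71/3


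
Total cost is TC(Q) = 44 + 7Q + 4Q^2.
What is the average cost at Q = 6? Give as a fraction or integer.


TC(6) = 44 + 7*6 + 4*6^2
TC(6) = 44 + 42 + 144 = 230
AC = TC/Q = 230/6 = 115/3

115/3


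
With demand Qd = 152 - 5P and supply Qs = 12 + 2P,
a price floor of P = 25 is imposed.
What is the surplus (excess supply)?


At P = 25:
Qd = 152 - 5*25 = 27
Qs = 12 + 2*25 = 62
Surplus = Qs - Qd = 62 - 27 = 35

35


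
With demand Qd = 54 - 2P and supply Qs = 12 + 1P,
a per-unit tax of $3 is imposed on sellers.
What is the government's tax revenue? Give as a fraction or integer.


With tax on sellers, new supply: Qs' = 12 + 1(P - 3)
= 9 + 1P
New equilibrium quantity:
Q_new = 24
Tax revenue = tax * Q_new = 3 * 24 = 72

72


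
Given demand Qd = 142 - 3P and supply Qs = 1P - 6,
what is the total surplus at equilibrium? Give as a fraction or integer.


Find equilibrium: 142 - 3P = 1P - 6
142 + 6 = 4P
P* = 148/4 = 37
Q* = 1*37 - 6 = 31
Inverse demand: P = 142/3 - Q/3, so P_max = 142/3
Inverse supply: P = 6 + Q/1, so P_min = 6
CS = (1/2) * 31 * (142/3 - 37) = 961/6
PS = (1/2) * 31 * (37 - 6) = 961/2
TS = CS + PS = 961/6 + 961/2 = 1922/3

1922/3


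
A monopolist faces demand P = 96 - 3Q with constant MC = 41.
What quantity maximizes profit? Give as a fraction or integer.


TR = P*Q = (96 - 3Q)Q = 96Q - 3Q^2
MR = dTR/dQ = 96 - 6Q
Set MR = MC:
96 - 6Q = 41
55 = 6Q
Q* = 55/6 = 55/6

55/6


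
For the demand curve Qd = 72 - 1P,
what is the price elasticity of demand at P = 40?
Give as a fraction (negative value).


dQ/dP = -1
At P = 40: Q = 72 - 1*40 = 32
E = (dQ/dP)(P/Q) = (-1)(40/32) = -5/4

-5/4


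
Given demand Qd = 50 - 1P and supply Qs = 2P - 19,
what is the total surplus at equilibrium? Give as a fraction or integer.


Find equilibrium: 50 - 1P = 2P - 19
50 + 19 = 3P
P* = 69/3 = 23
Q* = 2*23 - 19 = 27
Inverse demand: P = 50 - Q/1, so P_max = 50
Inverse supply: P = 19/2 + Q/2, so P_min = 19/2
CS = (1/2) * 27 * (50 - 23) = 729/2
PS = (1/2) * 27 * (23 - 19/2) = 729/4
TS = CS + PS = 729/2 + 729/4 = 2187/4

2187/4


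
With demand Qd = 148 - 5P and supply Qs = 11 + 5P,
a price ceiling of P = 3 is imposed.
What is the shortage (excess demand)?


At P = 3:
Qd = 148 - 5*3 = 133
Qs = 11 + 5*3 = 26
Shortage = Qd - Qs = 133 - 26 = 107

107


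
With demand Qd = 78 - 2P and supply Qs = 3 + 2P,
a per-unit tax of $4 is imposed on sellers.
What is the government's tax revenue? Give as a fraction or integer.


With tax on sellers, new supply: Qs' = 3 + 2(P - 4)
= 2P - 5
New equilibrium quantity:
Q_new = 73/2
Tax revenue = tax * Q_new = 4 * 73/2 = 146

146


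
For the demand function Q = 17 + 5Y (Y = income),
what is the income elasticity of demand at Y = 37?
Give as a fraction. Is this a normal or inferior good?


dQ/dY = 5
At Y = 37: Q = 17 + 5*37 = 202
Ey = (dQ/dY)(Y/Q) = 5 * 37 / 202 = 185/202
Since Ey > 0, this is a normal good.

185/202 (normal good)


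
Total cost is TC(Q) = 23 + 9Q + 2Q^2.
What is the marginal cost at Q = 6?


MC = dTC/dQ = 9 + 2*2*Q
At Q = 6:
MC = 9 + 4*6
MC = 9 + 24 = 33

33


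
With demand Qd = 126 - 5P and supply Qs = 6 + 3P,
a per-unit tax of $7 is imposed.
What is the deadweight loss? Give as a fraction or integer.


Pre-tax equilibrium quantity: Q* = 51
Post-tax equilibrium quantity: Q_tax = 303/8
Reduction in quantity: Q* - Q_tax = 105/8
DWL = (1/2) * tax * (Q* - Q_tax)
DWL = (1/2) * 7 * 105/8 = 735/16

735/16


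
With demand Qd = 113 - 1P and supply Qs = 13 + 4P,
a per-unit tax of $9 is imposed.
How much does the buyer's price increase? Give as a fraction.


With a per-unit tax, the buyer's price increase depends on relative slopes.
Supply slope: d = 4, Demand slope: b = 1
Buyer's price increase = d * tax / (b + d)
= 4 * 9 / (1 + 4)
= 36 / 5 = 36/5

36/5


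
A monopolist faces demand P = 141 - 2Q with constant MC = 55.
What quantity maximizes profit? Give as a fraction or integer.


TR = P*Q = (141 - 2Q)Q = 141Q - 2Q^2
MR = dTR/dQ = 141 - 4Q
Set MR = MC:
141 - 4Q = 55
86 = 4Q
Q* = 86/4 = 43/2

43/2


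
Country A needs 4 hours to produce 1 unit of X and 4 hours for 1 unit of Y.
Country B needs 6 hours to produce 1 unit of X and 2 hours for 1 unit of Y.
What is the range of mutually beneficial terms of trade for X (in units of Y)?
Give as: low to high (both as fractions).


Opportunity cost of X for Country A = hours_X / hours_Y = 4/4 = 1 units of Y
Opportunity cost of X for Country B = hours_X / hours_Y = 6/2 = 3 units of Y
Terms of trade must be between the two opportunity costs.
Range: 1 to 3

1 to 3


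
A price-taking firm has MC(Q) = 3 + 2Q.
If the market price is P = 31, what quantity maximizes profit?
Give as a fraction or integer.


In perfect competition, profit is maximized where P = MC.
31 = 3 + 2Q
28 = 2Q
Q* = 28/2 = 14

14


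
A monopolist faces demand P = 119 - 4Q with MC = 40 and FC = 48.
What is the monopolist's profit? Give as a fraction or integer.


MR = MC: 119 - 8Q = 40
Q* = 79/8
P* = 119 - 4*79/8 = 159/2
Profit = (P* - MC)*Q* - FC
= (159/2 - 40)*79/8 - 48
= 79/2*79/8 - 48
= 6241/16 - 48 = 5473/16

5473/16


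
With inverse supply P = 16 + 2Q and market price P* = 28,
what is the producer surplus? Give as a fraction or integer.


Minimum supply price (at Q=0): P_min = 16
Quantity supplied at P* = 28:
Q* = (28 - 16)/2 = 6
PS = (1/2) * Q* * (P* - P_min)
PS = (1/2) * 6 * (28 - 16)
PS = (1/2) * 6 * 12 = 36

36


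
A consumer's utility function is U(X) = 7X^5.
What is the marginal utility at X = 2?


MU = dU/dX = 7*5*X^(5-1)
MU = 35*X^4
At X = 2:
MU = 35 * 2^4
MU = 35 * 16 = 560

560


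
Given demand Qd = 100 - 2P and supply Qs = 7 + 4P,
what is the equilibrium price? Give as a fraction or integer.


At equilibrium, Qd = Qs.
100 - 2P = 7 + 4P
100 - 7 = 2P + 4P
93 = 6P
P* = 93/6 = 31/2

31/2


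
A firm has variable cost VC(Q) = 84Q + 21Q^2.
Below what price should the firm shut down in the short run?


AVC(Q) = VC(Q)/Q = 84 + 21Q
AVC is increasing in Q, so minimum AVC is at Q -> 0+.
Min AVC = 84
The firm should shut down if P < 84.

84


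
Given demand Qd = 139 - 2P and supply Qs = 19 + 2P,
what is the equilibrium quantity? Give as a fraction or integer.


First find equilibrium price:
139 - 2P = 19 + 2P
P* = 120/4 = 30
Then substitute into demand:
Q* = 139 - 2 * 30 = 79

79


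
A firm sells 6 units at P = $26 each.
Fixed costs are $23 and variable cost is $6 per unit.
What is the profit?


Total Revenue = P * Q = 26 * 6 = $156
Total Cost = FC + VC*Q = 23 + 6*6 = $59
Profit = TR - TC = 156 - 59 = $97

$97


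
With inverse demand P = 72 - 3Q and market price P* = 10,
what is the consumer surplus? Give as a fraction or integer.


Maximum willingness to pay (at Q=0): P_max = 72
Quantity demanded at P* = 10:
Q* = (72 - 10)/3 = 62/3
CS = (1/2) * Q* * (P_max - P*)
CS = (1/2) * 62/3 * (72 - 10)
CS = (1/2) * 62/3 * 62 = 1922/3

1922/3


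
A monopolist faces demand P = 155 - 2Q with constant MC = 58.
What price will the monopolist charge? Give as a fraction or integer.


MR = 155 - 4Q
Set MR = MC: 155 - 4Q = 58
Q* = 97/4
Substitute into demand:
P* = 155 - 2*97/4 = 213/2

213/2


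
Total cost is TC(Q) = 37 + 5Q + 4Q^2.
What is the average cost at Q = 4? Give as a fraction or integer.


TC(4) = 37 + 5*4 + 4*4^2
TC(4) = 37 + 20 + 64 = 121
AC = TC/Q = 121/4 = 121/4

121/4


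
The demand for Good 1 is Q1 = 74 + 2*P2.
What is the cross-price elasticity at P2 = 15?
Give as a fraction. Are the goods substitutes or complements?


dQ1/dP2 = 2
At P2 = 15: Q1 = 74 + 2*15 = 104
Exy = (dQ1/dP2)(P2/Q1) = 2 * 15 / 104 = 15/52
Since Exy > 0, the goods are substitutes.

15/52 (substitutes)


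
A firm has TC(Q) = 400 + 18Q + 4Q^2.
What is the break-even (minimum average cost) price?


AC(Q) = 400/Q + 18 + 4Q
To minimize: dAC/dQ = -400/Q^2 + 4 = 0
Q^2 = 400/4 = 100
Q* = 10
Min AC = 400/10 + 18 + 4*10
Min AC = 40 + 18 + 40 = 98

98


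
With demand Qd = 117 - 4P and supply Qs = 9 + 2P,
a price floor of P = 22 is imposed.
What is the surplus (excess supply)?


At P = 22:
Qd = 117 - 4*22 = 29
Qs = 9 + 2*22 = 53
Surplus = Qs - Qd = 53 - 29 = 24

24


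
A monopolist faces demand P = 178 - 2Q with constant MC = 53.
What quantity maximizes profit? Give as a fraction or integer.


TR = P*Q = (178 - 2Q)Q = 178Q - 2Q^2
MR = dTR/dQ = 178 - 4Q
Set MR = MC:
178 - 4Q = 53
125 = 4Q
Q* = 125/4 = 125/4

125/4


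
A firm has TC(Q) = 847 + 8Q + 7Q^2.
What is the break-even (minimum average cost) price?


AC(Q) = 847/Q + 8 + 7Q
To minimize: dAC/dQ = -847/Q^2 + 7 = 0
Q^2 = 847/7 = 121
Q* = 11
Min AC = 847/11 + 8 + 7*11
Min AC = 77 + 8 + 77 = 162

162


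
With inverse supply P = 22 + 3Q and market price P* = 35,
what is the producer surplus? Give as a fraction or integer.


Minimum supply price (at Q=0): P_min = 22
Quantity supplied at P* = 35:
Q* = (35 - 22)/3 = 13/3
PS = (1/2) * Q* * (P* - P_min)
PS = (1/2) * 13/3 * (35 - 22)
PS = (1/2) * 13/3 * 13 = 169/6

169/6


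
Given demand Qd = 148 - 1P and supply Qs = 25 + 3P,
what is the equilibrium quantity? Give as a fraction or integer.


First find equilibrium price:
148 - 1P = 25 + 3P
P* = 123/4 = 123/4
Then substitute into demand:
Q* = 148 - 1 * 123/4 = 469/4

469/4


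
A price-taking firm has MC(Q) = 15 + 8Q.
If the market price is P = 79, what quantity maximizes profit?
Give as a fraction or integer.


In perfect competition, profit is maximized where P = MC.
79 = 15 + 8Q
64 = 8Q
Q* = 64/8 = 8

8


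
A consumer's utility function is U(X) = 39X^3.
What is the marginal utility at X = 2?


MU = dU/dX = 39*3*X^(3-1)
MU = 117*X^2
At X = 2:
MU = 117 * 2^2
MU = 117 * 4 = 468

468


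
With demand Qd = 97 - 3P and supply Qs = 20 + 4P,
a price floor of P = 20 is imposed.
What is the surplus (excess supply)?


At P = 20:
Qd = 97 - 3*20 = 37
Qs = 20 + 4*20 = 100
Surplus = Qs - Qd = 100 - 37 = 63

63


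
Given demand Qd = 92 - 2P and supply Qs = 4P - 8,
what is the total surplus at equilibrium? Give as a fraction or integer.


Find equilibrium: 92 - 2P = 4P - 8
92 + 8 = 6P
P* = 100/6 = 50/3
Q* = 4*50/3 - 8 = 176/3
Inverse demand: P = 46 - Q/2, so P_max = 46
Inverse supply: P = 2 + Q/4, so P_min = 2
CS = (1/2) * 176/3 * (46 - 50/3) = 7744/9
PS = (1/2) * 176/3 * (50/3 - 2) = 3872/9
TS = CS + PS = 7744/9 + 3872/9 = 3872/3

3872/3


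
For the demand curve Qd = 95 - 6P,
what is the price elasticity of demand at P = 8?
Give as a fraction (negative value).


dQ/dP = -6
At P = 8: Q = 95 - 6*8 = 47
E = (dQ/dP)(P/Q) = (-6)(8/47) = -48/47

-48/47


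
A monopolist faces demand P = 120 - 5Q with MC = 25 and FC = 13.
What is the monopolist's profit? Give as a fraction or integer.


MR = MC: 120 - 10Q = 25
Q* = 19/2
P* = 120 - 5*19/2 = 145/2
Profit = (P* - MC)*Q* - FC
= (145/2 - 25)*19/2 - 13
= 95/2*19/2 - 13
= 1805/4 - 13 = 1753/4

1753/4


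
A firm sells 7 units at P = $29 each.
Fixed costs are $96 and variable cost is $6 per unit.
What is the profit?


Total Revenue = P * Q = 29 * 7 = $203
Total Cost = FC + VC*Q = 96 + 6*7 = $138
Profit = TR - TC = 203 - 138 = $65

$65


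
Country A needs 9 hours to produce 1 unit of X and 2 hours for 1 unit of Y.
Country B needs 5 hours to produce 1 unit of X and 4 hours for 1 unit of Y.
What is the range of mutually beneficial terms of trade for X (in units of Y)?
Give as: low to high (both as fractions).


Opportunity cost of X for Country A = hours_X / hours_Y = 9/2 = 9/2 units of Y
Opportunity cost of X for Country B = hours_X / hours_Y = 5/4 = 5/4 units of Y
Terms of trade must be between the two opportunity costs.
Range: 5/4 to 9/2

5/4 to 9/2


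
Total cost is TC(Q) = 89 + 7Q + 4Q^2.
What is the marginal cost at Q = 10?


MC = dTC/dQ = 7 + 2*4*Q
At Q = 10:
MC = 7 + 8*10
MC = 7 + 80 = 87

87


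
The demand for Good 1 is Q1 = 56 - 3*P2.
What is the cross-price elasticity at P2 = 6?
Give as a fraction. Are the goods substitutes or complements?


dQ1/dP2 = -3
At P2 = 6: Q1 = 56 - 3*6 = 38
Exy = (dQ1/dP2)(P2/Q1) = -3 * 6 / 38 = -9/19
Since Exy < 0, the goods are complements.

-9/19 (complements)


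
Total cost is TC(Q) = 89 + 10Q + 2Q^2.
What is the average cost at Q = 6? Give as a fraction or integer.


TC(6) = 89 + 10*6 + 2*6^2
TC(6) = 89 + 60 + 72 = 221
AC = TC/Q = 221/6 = 221/6

221/6


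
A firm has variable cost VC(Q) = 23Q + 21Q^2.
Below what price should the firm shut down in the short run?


AVC(Q) = VC(Q)/Q = 23 + 21Q
AVC is increasing in Q, so minimum AVC is at Q -> 0+.
Min AVC = 23
The firm should shut down if P < 23.

23


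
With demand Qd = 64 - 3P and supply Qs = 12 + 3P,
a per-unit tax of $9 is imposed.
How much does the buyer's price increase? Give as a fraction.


With a per-unit tax, the buyer's price increase depends on relative slopes.
Supply slope: d = 3, Demand slope: b = 3
Buyer's price increase = d * tax / (b + d)
= 3 * 9 / (3 + 3)
= 27 / 6 = 9/2

9/2


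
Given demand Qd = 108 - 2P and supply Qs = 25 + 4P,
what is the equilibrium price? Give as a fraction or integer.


At equilibrium, Qd = Qs.
108 - 2P = 25 + 4P
108 - 25 = 2P + 4P
83 = 6P
P* = 83/6 = 83/6

83/6


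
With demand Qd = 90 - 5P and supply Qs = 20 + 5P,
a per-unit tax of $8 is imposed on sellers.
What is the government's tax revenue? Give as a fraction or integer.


With tax on sellers, new supply: Qs' = 20 + 5(P - 8)
= 5P - 20
New equilibrium quantity:
Q_new = 35
Tax revenue = tax * Q_new = 8 * 35 = 280

280


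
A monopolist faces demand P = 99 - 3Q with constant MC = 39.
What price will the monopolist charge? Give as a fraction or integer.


MR = 99 - 6Q
Set MR = MC: 99 - 6Q = 39
Q* = 10
Substitute into demand:
P* = 99 - 3*10 = 69

69


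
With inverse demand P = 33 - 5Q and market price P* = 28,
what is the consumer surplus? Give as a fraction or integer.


Maximum willingness to pay (at Q=0): P_max = 33
Quantity demanded at P* = 28:
Q* = (33 - 28)/5 = 1
CS = (1/2) * Q* * (P_max - P*)
CS = (1/2) * 1 * (33 - 28)
CS = (1/2) * 1 * 5 = 5/2

5/2


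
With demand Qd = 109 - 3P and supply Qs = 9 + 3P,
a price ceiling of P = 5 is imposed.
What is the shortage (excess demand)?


At P = 5:
Qd = 109 - 3*5 = 94
Qs = 9 + 3*5 = 24
Shortage = Qd - Qs = 94 - 24 = 70

70


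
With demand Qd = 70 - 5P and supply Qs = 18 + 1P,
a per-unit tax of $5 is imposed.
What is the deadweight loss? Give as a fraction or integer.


Pre-tax equilibrium quantity: Q* = 80/3
Post-tax equilibrium quantity: Q_tax = 45/2
Reduction in quantity: Q* - Q_tax = 25/6
DWL = (1/2) * tax * (Q* - Q_tax)
DWL = (1/2) * 5 * 25/6 = 125/12

125/12


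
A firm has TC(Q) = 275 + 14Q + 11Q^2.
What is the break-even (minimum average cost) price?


AC(Q) = 275/Q + 14 + 11Q
To minimize: dAC/dQ = -275/Q^2 + 11 = 0
Q^2 = 275/11 = 25
Q* = 5
Min AC = 275/5 + 14 + 11*5
Min AC = 55 + 14 + 55 = 124

124


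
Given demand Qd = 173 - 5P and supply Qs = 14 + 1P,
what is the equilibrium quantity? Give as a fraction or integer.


First find equilibrium price:
173 - 5P = 14 + 1P
P* = 159/6 = 53/2
Then substitute into demand:
Q* = 173 - 5 * 53/2 = 81/2

81/2


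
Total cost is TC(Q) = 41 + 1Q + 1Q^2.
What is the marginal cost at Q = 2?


MC = dTC/dQ = 1 + 2*1*Q
At Q = 2:
MC = 1 + 2*2
MC = 1 + 4 = 5

5


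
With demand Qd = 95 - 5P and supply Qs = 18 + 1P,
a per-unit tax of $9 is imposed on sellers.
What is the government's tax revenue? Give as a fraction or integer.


With tax on sellers, new supply: Qs' = 18 + 1(P - 9)
= 9 + 1P
New equilibrium quantity:
Q_new = 70/3
Tax revenue = tax * Q_new = 9 * 70/3 = 210

210


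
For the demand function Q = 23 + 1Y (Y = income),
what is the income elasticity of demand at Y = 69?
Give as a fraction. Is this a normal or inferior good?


dQ/dY = 1
At Y = 69: Q = 23 + 1*69 = 92
Ey = (dQ/dY)(Y/Q) = 1 * 69 / 92 = 3/4
Since Ey > 0, this is a normal good.

3/4 (normal good)


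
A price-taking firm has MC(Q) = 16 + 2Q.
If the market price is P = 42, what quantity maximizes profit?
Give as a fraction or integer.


In perfect competition, profit is maximized where P = MC.
42 = 16 + 2Q
26 = 2Q
Q* = 26/2 = 13

13


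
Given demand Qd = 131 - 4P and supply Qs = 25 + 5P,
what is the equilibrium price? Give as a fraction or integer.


At equilibrium, Qd = Qs.
131 - 4P = 25 + 5P
131 - 25 = 4P + 5P
106 = 9P
P* = 106/9 = 106/9

106/9


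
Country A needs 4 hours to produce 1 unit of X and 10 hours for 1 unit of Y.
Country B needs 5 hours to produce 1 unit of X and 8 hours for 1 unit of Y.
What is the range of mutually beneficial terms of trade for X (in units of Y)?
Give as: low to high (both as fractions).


Opportunity cost of X for Country A = hours_X / hours_Y = 4/10 = 2/5 units of Y
Opportunity cost of X for Country B = hours_X / hours_Y = 5/8 = 5/8 units of Y
Terms of trade must be between the two opportunity costs.
Range: 2/5 to 5/8

2/5 to 5/8


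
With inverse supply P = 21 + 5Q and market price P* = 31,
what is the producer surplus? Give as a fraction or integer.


Minimum supply price (at Q=0): P_min = 21
Quantity supplied at P* = 31:
Q* = (31 - 21)/5 = 2
PS = (1/2) * Q* * (P* - P_min)
PS = (1/2) * 2 * (31 - 21)
PS = (1/2) * 2 * 10 = 10

10
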